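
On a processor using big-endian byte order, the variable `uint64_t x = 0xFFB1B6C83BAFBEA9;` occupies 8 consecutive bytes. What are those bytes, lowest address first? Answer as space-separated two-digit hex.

FF B1 B6 C8 3B AF BE A9

Split into bytes (most-significant first): FF B1 B6 C8 3B AF BE A9.
Big-endian: lowest address holds the most-significant byte.
So the memory order matches the most-significant-first order: FF B1 B6 C8 3B AF BE A9.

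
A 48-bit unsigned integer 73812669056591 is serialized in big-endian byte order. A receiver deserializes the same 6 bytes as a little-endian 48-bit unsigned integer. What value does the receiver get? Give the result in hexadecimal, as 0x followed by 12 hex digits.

73812669056591 in 48-bit hexadecimal is 0x4321D9EB464F.
Stored big-endian, the bytes at ascending addresses are 43 21 D9 EB 46 4F.
Read back as little-endian, the first byte is least significant, giving 0x4F46EBD92143.

0x4F46EBD92143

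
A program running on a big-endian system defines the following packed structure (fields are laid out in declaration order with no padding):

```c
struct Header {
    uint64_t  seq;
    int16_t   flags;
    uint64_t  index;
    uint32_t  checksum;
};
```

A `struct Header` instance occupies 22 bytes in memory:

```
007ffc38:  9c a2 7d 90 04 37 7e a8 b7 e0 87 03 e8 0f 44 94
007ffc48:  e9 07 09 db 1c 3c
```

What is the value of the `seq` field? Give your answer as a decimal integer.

`seq` is the first field, at byte offset 0, occupying 8 bytes.
Bytes at offsets 0..7: 9C A2 7D 90 04 37 7E A8.
Big-endian: lowest address holds the most-significant byte.
The bytes are already most-significant first: 0x9CA27D9004377EA8.
0x9CA27D9004377EA8 = 11286721673643392680.

11286721673643392680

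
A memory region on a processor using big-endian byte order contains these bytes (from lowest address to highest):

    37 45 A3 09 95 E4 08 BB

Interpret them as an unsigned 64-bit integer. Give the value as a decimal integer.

Big-endian stores the most-significant byte at the lowest address.
The bytes are already most-significant first: 0x3745A30995E408BB.
0x3745A30995E408BB = 3982768707043854523.

3982768707043854523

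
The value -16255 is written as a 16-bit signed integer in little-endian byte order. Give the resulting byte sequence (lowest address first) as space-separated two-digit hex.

Two's complement of -16255 in 16 bits: 16255 = 0x3F7F; invert → 0xC080; add 1 → 0xC081.
Split into bytes (most-significant first): C0 81.
Little-endian: lowest address holds the least-significant byte.
So at ascending addresses the bytes are 81 C0.

81 C0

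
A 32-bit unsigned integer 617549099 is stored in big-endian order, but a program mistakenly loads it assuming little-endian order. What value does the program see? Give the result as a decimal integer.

722325284

617549099 in 32-bit hexadecimal is 0x24CF0D2B.
Stored big-endian, the bytes at ascending addresses are 24 CF 0D 2B.
Read back as little-endian, the first byte is least significant, giving 0x2B0DCF24.
0x2B0DCF24 = 722325284.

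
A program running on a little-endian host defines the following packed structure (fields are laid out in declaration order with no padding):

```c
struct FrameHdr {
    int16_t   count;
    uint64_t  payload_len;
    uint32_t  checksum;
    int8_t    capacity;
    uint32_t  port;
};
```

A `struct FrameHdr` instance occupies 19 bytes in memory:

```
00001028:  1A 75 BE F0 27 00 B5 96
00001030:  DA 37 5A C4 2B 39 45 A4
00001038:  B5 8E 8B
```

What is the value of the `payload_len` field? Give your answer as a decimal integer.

`payload_len` follows `count` (2 bytes), so it starts at byte offset 2 and occupies 8 bytes.
Bytes at offsets 2..9: BE F0 27 00 B5 96 DA 37.
Little-endian: lowest address holds the least-significant byte.
Reassemble most-significant byte first: 37 DA 96 B5 00 27 F0 BE → 0x37DA96B50027F0BE.
0x37DA96B50027F0BE = 4024694921144823998.

4024694921144823998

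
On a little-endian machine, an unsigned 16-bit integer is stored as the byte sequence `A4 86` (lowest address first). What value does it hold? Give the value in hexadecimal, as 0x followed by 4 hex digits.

0x86A4

Little-endian: lowest address holds the least-significant byte.
Reassemble most-significant byte first: 86 A4 → 0x86A4.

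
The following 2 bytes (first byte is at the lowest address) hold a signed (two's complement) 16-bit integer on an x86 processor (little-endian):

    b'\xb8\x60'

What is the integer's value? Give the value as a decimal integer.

24760

Little-endian stores the least-significant byte at the lowest address.
Reassemble most-significant byte first: 60 B8 → 0x60B8.
0x60B8 = 24760.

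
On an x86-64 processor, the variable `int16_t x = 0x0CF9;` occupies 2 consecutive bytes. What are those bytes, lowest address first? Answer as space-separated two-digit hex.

Split into bytes (most-significant first): 0C F9.
Little-endian stores the least-significant byte at the lowest address.
So at ascending addresses the bytes are F9 0C.

F9 0C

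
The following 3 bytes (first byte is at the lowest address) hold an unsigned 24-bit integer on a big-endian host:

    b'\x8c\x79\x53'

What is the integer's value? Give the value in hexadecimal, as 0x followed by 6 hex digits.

0x8C7953

In big-endian order the high byte comes first in memory.
The bytes are already most-significant first: 0x8C7953.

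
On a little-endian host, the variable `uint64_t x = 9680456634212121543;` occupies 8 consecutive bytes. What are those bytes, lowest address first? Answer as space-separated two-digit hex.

C7 7B C9 01 05 E4 57 86

9680456634212121543 in hexadecimal, padded to 64 bits, is 0x8657E40501C97BC7.
Split into bytes (most-significant first): 86 57 E4 05 01 C9 7B C7.
Little-endian stores the least-significant byte at the lowest address.
So at ascending addresses the bytes are C7 7B C9 01 05 E4 57 86.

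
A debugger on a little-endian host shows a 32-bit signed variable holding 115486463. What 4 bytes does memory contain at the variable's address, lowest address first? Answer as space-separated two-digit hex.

FF 2E E2 06

115486463 in hexadecimal, padded to 32 bits, is 0x06E22EFF.
Split into bytes (most-significant first): 06 E2 2E FF.
Little-endian stores the least-significant byte at the lowest address.
So at ascending addresses the bytes are FF 2E E2 06.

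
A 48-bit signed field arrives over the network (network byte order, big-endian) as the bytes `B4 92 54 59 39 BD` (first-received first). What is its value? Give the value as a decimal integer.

-82934403352131

Big-endian: lowest address holds the most-significant byte.
The bytes are already most-significant first: 0xB492545939BD.
Top bit is set, so as a signed 48-bit value this is 0xB492545939BD − 2^48 = -82934403352131.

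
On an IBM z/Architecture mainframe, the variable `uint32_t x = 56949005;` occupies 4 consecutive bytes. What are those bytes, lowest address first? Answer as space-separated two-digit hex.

56949005 in hexadecimal, padded to 32 bits, is 0x0364F90D.
Split into bytes (most-significant first): 03 64 F9 0D.
Big-endian: lowest address holds the most-significant byte.
So the memory order matches the most-significant-first order: 03 64 F9 0D.

03 64 F9 0D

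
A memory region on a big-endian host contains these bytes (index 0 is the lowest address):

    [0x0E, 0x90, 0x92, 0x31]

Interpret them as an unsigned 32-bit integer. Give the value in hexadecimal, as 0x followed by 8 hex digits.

0x0E909231

In big-endian order the high byte comes first in memory.
The bytes are already most-significant first: 0x0E909231.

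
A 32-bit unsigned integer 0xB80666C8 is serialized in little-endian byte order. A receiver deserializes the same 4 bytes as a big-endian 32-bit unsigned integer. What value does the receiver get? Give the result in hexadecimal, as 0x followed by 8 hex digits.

0xC86606B8

Stored little-endian, the bytes at ascending addresses are C8 66 06 B8.
Read back as big-endian, the last byte is least significant, giving 0xC86606B8.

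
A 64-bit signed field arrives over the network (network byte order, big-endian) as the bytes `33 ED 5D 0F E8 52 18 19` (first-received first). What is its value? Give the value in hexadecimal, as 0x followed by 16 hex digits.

0x33ED5D0FE8521819

Big-endian: lowest address holds the most-significant byte.
The bytes are already most-significant first: 0x33ED5D0FE8521819.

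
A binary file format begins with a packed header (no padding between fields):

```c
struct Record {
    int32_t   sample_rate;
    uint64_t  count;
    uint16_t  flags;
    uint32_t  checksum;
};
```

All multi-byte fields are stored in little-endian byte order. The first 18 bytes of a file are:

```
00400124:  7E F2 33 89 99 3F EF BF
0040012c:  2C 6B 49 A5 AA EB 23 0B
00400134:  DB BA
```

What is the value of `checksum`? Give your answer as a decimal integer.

`checksum` follows `sample_rate` (4 B), `count` (8 B), `flags` (2 B), so it starts at offset 4 + 8 + 2 = 14 and occupies 4 bytes.
Bytes at offsets 14..17: 23 0B DB BA.
Little-endian stores the least-significant byte at the lowest address.
Reassemble most-significant byte first: BA DB 0B 23 → 0xBADB0B23.
0xBADB0B23 = 3134917411.

3134917411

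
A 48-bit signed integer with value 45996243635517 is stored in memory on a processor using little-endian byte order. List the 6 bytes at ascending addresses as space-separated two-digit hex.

45996243635517 in hexadecimal, padded to 48 bits, is 0x29D555C34D3D.
Split into bytes (most-significant first): 29 D5 55 C3 4D 3D.
In little-endian order the low byte comes first in memory.
So at ascending addresses the bytes are 3D 4D C3 55 D5 29.

3D 4D C3 55 D5 29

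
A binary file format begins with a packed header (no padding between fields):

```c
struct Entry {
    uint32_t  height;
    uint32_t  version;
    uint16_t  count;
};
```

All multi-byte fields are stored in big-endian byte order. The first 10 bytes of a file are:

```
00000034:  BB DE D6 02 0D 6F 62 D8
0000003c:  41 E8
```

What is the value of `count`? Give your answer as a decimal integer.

`count` follows `height` (4 B), `version` (4 B), so it starts at offset 4 + 4 = 8 and occupies 2 bytes.
Bytes at offsets 8..9: 41 E8.
Big-endian: lowest address holds the most-significant byte.
The bytes are already most-significant first: 0x41E8.
0x41E8 = 16872.

16872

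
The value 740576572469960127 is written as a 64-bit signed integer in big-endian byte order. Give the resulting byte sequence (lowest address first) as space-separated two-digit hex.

740576572469960127 in hexadecimal, padded to 64 bits, is 0x0A470E780B0C5DBF.
Split into bytes (most-significant first): 0A 47 0E 78 0B 0C 5D BF.
In big-endian order the high byte comes first in memory.
So the memory order matches the most-significant-first order: 0A 47 0E 78 0B 0C 5D BF.

0A 47 0E 78 0B 0C 5D BF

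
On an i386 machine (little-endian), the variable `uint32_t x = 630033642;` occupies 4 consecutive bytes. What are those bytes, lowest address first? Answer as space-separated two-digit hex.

EA 8C 8D 25

630033642 in hexadecimal, padded to 32 bits, is 0x258D8CEA.
Split into bytes (most-significant first): 25 8D 8C EA.
Little-endian stores the least-significant byte at the lowest address.
So at ascending addresses the bytes are EA 8C 8D 25.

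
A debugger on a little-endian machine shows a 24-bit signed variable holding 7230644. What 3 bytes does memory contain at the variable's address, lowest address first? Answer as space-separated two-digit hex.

7230644 in hexadecimal, padded to 24 bits, is 0x6E54B4.
Split into bytes (most-significant first): 6E 54 B4.
Little-endian: lowest address holds the least-significant byte.
So at ascending addresses the bytes are B4 54 6E.

B4 54 6E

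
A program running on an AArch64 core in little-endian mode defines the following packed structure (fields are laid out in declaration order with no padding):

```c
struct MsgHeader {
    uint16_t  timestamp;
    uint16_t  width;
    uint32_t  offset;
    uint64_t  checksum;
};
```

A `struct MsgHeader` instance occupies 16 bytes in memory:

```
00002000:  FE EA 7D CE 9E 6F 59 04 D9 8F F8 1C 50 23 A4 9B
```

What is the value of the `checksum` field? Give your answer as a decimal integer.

`checksum` follows `timestamp` (2 B), `width` (2 B), `offset` (4 B), so it starts at offset 2 + 2 + 4 = 8 and occupies 8 bytes.
Bytes at offsets 8..15: D9 8F F8 1C 50 23 A4 9B.
In little-endian order the low byte comes first in memory.
Reassemble most-significant byte first: 9B A4 23 50 1C F8 8F D9 → 0x9BA423501CF88FD9.
0x9BA423501CF88FD9 = 11215127799049785305.

11215127799049785305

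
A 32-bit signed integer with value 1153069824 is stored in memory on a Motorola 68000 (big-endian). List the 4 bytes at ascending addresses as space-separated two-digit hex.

1153069824 in hexadecimal, padded to 32 bits, is 0x44BA7300.
Split into bytes (most-significant first): 44 BA 73 00.
Big-endian: lowest address holds the most-significant byte.
So the memory order matches the most-significant-first order: 44 BA 73 00.

44 BA 73 00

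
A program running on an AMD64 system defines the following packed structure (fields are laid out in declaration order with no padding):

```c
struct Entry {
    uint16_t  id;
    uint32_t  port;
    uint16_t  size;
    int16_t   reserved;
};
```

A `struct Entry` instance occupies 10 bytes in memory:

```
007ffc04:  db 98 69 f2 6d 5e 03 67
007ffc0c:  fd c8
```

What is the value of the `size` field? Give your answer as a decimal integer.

26371

`size` follows `id` (2 B), `port` (4 B), so it starts at offset 2 + 4 = 6 and occupies 2 bytes.
Bytes at offsets 6..7: 03 67.
Little-endian stores the least-significant byte at the lowest address.
Reassemble most-significant byte first: 67 03 → 0x6703.
0x6703 = 26371.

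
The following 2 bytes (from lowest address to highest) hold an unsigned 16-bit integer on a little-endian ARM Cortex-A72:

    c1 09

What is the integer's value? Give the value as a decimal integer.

Little-endian stores the least-significant byte at the lowest address.
Reassemble most-significant byte first: 09 C1 → 0x09C1.
0x09C1 = 2497.

2497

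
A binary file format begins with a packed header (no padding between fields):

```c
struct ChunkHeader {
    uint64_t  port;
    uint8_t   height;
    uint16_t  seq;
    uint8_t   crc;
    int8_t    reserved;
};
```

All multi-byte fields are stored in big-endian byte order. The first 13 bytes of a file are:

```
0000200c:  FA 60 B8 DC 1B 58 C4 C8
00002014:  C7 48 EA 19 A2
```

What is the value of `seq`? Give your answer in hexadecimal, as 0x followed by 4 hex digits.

`seq` follows `port` (8 B), `height` (1 B), so it starts at offset 8 + 1 = 9 and occupies 2 bytes.
Bytes at offsets 9..10: 48 EA.
In big-endian order the high byte comes first in memory.
The bytes are already most-significant first: 0x48EA.

0x48EA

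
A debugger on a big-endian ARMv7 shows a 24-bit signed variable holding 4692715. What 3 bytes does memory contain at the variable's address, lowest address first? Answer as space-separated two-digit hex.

47 9A EB

4692715 in hexadecimal, padded to 24 bits, is 0x479AEB.
Split into bytes (most-significant first): 47 9A EB.
Big-endian stores the most-significant byte at the lowest address.
So the memory order matches the most-significant-first order: 47 9A EB.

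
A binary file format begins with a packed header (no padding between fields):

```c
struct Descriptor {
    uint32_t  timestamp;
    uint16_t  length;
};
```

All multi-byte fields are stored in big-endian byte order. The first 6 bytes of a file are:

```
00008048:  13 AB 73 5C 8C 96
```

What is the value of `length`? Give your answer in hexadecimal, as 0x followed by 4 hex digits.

0x8C96

`length` follows `timestamp` (4 bytes), so it starts at byte offset 4 and occupies 2 bytes.
Bytes at offsets 4..5: 8C 96.
Big-endian stores the most-significant byte at the lowest address.
The bytes are already most-significant first: 0x8C96.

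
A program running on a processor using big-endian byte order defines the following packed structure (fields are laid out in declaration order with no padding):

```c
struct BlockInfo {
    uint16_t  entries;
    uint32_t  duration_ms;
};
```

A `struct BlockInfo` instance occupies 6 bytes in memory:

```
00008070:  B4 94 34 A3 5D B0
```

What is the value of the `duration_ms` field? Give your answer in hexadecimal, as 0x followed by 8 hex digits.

`duration_ms` follows `entries` (2 bytes), so it starts at byte offset 2 and occupies 4 bytes.
Bytes at offsets 2..5: 34 A3 5D B0.
Big-endian: lowest address holds the most-significant byte.
The bytes are already most-significant first: 0x34A35DB0.

0x34A35DB0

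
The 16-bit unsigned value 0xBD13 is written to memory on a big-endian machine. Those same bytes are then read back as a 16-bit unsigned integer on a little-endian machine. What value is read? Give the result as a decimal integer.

Stored big-endian, the bytes at ascending addresses are BD 13.
Read back as little-endian, the first byte is least significant, giving 0x13BD.
0x13BD = 5053.

5053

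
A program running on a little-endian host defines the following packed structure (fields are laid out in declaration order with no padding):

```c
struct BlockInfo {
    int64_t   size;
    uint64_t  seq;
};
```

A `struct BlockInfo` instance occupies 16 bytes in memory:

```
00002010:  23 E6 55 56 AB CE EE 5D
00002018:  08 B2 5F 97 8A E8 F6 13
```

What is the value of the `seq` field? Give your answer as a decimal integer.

`seq` follows `size` (8 bytes), so it starts at byte offset 8 and occupies 8 bytes.
Bytes at offsets 8..15: 08 B2 5F 97 8A E8 F6 13.
Little-endian: lowest address holds the least-significant byte.
Reassemble most-significant byte first: 13 F6 E8 8A 97 5F B2 08 → 0x13F6E88A975FB208.
0x13F6E88A975FB208 = 1438592812934214152.

1438592812934214152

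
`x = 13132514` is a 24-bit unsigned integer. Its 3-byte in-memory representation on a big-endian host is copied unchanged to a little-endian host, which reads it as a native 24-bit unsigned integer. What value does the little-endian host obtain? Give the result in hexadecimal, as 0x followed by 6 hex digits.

13132514 in 24-bit hexadecimal is 0xC862E2.
Stored big-endian, the bytes at ascending addresses are C8 62 E2.
Read back as little-endian, the first byte is least significant, giving 0xE262C8.

0xE262C8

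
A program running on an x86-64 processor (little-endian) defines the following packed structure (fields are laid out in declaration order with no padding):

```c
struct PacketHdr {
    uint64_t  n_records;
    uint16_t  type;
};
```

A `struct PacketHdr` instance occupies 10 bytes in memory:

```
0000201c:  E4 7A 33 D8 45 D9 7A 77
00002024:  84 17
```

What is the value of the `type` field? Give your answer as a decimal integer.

6020

`type` follows `n_records` (8 bytes), so it starts at byte offset 8 and occupies 2 bytes.
Bytes at offsets 8..9: 84 17.
Little-endian: lowest address holds the least-significant byte.
Reassemble most-significant byte first: 17 84 → 0x1784.
0x1784 = 6020.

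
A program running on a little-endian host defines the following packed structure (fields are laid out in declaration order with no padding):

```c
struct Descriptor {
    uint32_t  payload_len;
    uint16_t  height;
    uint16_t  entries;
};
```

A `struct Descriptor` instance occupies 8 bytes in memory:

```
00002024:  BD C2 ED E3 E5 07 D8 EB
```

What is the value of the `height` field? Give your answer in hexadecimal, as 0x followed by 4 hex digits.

0x07E5

`height` follows `payload_len` (4 bytes), so it starts at byte offset 4 and occupies 2 bytes.
Bytes at offsets 4..5: E5 07.
Little-endian: lowest address holds the least-significant byte.
Reassemble most-significant byte first: 07 E5 → 0x07E5.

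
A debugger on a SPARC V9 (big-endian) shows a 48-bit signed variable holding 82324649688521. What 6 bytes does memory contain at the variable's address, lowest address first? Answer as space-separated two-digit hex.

82324649688521 in hexadecimal, padded to 48 bits, is 0x4ADFB3803DC9.
Split into bytes (most-significant first): 4A DF B3 80 3D C9.
Big-endian: lowest address holds the most-significant byte.
So the memory order matches the most-significant-first order: 4A DF B3 80 3D C9.

4A DF B3 80 3D C9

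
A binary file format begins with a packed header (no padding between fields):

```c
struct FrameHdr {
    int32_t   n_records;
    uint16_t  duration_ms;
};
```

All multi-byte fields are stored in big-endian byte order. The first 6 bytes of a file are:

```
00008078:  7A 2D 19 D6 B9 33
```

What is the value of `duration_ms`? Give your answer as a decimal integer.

`duration_ms` follows `n_records` (4 bytes), so it starts at byte offset 4 and occupies 2 bytes.
Bytes at offsets 4..5: B9 33.
Big-endian stores the most-significant byte at the lowest address.
The bytes are already most-significant first: 0xB933.
0xB933 = 47411.

47411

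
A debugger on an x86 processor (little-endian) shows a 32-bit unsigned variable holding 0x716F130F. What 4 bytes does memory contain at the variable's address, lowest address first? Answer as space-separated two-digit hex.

0F 13 6F 71

Split into bytes (most-significant first): 71 6F 13 0F.
Little-endian stores the least-significant byte at the lowest address.
So at ascending addresses the bytes are 0F 13 6F 71.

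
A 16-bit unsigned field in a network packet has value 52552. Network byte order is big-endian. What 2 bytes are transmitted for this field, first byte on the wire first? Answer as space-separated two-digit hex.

CD 48

52552 in hexadecimal, padded to 16 bits, is 0xCD48.
Split into bytes (most-significant first): CD 48.
Big-endian: lowest address holds the most-significant byte.
So the memory order matches the most-significant-first order: CD 48.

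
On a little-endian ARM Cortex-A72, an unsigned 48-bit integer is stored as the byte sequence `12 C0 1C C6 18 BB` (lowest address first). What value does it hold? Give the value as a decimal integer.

In little-endian order the low byte comes first in memory.
Reassemble most-significant byte first: BB 18 C6 1C C0 12 → 0xBB18C61CC012.
0xBB18C61CC012 = 205715077382162.

205715077382162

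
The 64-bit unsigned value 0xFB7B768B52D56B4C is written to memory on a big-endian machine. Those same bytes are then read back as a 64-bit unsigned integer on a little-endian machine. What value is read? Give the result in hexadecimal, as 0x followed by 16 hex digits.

Stored big-endian, the bytes at ascending addresses are FB 7B 76 8B 52 D5 6B 4C.
Read back as little-endian, the first byte is least significant, giving 0x4C6BD5528B767BFB.

0x4C6BD5528B767BFB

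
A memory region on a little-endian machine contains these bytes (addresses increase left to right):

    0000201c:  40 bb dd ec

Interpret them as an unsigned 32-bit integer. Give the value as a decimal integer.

3973954368

In little-endian order the low byte comes first in memory.
Reassemble most-significant byte first: EC DD BB 40 → 0xECDDBB40.
0xECDDBB40 = 3973954368.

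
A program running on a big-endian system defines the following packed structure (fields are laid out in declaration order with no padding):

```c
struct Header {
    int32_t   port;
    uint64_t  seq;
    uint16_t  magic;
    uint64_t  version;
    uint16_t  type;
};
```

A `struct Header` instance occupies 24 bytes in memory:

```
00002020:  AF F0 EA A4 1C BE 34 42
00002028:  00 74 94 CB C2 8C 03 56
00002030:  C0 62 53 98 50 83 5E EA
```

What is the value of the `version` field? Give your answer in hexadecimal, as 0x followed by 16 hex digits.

`version` follows `port` (4 B), `seq` (8 B), `magic` (2 B), so it starts at offset 4 + 8 + 2 = 14 and occupies 8 bytes.
Bytes at offsets 14..21: 03 56 C0 62 53 98 50 83.
Big-endian stores the most-significant byte at the lowest address.
The bytes are already most-significant first: 0x0356C06253985083.

0x0356C06253985083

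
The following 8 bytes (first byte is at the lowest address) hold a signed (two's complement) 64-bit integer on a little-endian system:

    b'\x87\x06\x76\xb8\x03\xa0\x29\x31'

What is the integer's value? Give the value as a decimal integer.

In little-endian order the low byte comes first in memory.
Reassemble most-significant byte first: 31 29 A0 03 B8 76 06 87 → 0x3129A003B8760687.
0x3129A003B8760687 = 3542538519743694471.

3542538519743694471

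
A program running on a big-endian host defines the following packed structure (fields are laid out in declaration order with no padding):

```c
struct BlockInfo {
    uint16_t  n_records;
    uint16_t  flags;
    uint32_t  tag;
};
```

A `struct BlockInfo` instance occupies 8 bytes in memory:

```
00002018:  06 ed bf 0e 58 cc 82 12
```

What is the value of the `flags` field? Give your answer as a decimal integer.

`flags` follows `n_records` (2 bytes), so it starts at byte offset 2 and occupies 2 bytes.
Bytes at offsets 2..3: BF 0E.
Big-endian: lowest address holds the most-significant byte.
The bytes are already most-significant first: 0xBF0E.
0xBF0E = 48910.

48910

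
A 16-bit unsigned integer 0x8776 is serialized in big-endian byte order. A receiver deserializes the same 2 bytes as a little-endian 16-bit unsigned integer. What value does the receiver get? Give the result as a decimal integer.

Stored big-endian, the bytes at ascending addresses are 87 76.
Read back as little-endian, the first byte is least significant, giving 0x7687.
0x7687 = 30343.

30343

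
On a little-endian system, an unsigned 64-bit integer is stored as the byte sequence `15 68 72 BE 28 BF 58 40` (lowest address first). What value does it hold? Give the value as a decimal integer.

Little-endian: lowest address holds the least-significant byte.
Reassemble most-significant byte first: 40 58 BF 28 BE 72 68 15 → 0x4058BF28BE726815.
0x4058BF28BE726815 = 4636665998092691477.

4636665998092691477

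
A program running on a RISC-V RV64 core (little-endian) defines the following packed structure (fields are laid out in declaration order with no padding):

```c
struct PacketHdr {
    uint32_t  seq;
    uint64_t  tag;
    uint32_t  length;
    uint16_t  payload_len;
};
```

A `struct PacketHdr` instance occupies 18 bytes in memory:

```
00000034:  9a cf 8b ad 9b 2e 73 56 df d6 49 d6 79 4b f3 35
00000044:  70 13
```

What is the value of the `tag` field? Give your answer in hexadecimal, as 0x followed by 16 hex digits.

`tag` follows `seq` (4 bytes), so it starts at byte offset 4 and occupies 8 bytes.
Bytes at offsets 4..11: 9B 2E 73 56 DF D6 49 D6.
In little-endian order the low byte comes first in memory.
Reassemble most-significant byte first: D6 49 D6 DF 56 73 2E 9B → 0xD649D6DF56732E9B.

0xD649D6DF56732E9B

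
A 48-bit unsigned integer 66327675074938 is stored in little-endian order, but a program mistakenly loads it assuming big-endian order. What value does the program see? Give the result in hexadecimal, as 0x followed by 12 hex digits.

0x7AF9821D533C

66327675074938 in 48-bit hexadecimal is 0x3C531D82F97A.
Stored little-endian, the bytes at ascending addresses are 7A F9 82 1D 53 3C.
Read back as big-endian, the last byte is least significant, giving 0x7AF9821D533C.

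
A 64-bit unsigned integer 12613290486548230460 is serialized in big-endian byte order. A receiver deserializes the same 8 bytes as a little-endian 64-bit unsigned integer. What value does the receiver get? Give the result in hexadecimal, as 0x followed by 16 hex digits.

0x3C718593DE680BAF

12613290486548230460 in 64-bit hexadecimal is 0xAF0B68DE9385713C.
Stored big-endian, the bytes at ascending addresses are AF 0B 68 DE 93 85 71 3C.
Read back as little-endian, the first byte is least significant, giving 0x3C718593DE680BAF.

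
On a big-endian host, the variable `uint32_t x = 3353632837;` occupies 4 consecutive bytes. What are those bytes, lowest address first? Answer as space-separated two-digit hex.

C7 E4 60 45

3353632837 in hexadecimal, padded to 32 bits, is 0xC7E46045.
Split into bytes (most-significant first): C7 E4 60 45.
Big-endian stores the most-significant byte at the lowest address.
So the memory order matches the most-significant-first order: C7 E4 60 45.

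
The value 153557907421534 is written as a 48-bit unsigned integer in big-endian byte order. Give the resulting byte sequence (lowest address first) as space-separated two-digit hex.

153557907421534 in hexadecimal, padded to 48 bits, is 0x8BA8FC86395E.
Split into bytes (most-significant first): 8B A8 FC 86 39 5E.
Big-endian stores the most-significant byte at the lowest address.
So the memory order matches the most-significant-first order: 8B A8 FC 86 39 5E.

8B A8 FC 86 39 5E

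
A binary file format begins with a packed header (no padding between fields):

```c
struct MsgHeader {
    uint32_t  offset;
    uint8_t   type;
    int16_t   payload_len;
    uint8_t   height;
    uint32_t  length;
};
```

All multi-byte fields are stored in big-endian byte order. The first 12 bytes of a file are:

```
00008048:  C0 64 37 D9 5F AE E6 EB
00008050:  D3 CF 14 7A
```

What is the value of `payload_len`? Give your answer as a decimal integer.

`payload_len` follows `offset` (4 B), `type` (1 B), so it starts at offset 4 + 1 = 5 and occupies 2 bytes.
Bytes at offsets 5..6: AE E6.
Big-endian stores the most-significant byte at the lowest address.
The bytes are already most-significant first: 0xAEE6.
Top bit is set, so as a signed 16-bit value this is 0xAEE6 − 2^16 = -20762.

-20762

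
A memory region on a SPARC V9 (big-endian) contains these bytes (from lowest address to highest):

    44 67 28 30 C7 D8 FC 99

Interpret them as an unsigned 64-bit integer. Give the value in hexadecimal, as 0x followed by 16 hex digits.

0x44672830C7D8FC99

Big-endian: lowest address holds the most-significant byte.
The bytes are already most-significant first: 0x44672830C7D8FC99.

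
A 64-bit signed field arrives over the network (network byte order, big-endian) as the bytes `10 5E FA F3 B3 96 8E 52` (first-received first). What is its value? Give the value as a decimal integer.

1179656077014634066

In big-endian order the high byte comes first in memory.
The bytes are already most-significant first: 0x105EFAF3B3968E52.
0x105EFAF3B3968E52 = 1179656077014634066.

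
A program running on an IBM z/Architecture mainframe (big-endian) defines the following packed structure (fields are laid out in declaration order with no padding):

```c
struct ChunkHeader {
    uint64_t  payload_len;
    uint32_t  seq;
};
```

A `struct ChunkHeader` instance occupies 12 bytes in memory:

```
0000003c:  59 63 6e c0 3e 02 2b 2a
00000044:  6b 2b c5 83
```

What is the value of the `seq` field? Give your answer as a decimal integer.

`seq` follows `payload_len` (8 bytes), so it starts at byte offset 8 and occupies 4 bytes.
Bytes at offsets 8..11: 6B 2B C5 83.
Big-endian: lowest address holds the most-significant byte.
The bytes are already most-significant first: 0x6B2BC583.
0x6B2BC583 = 1798030723.

1798030723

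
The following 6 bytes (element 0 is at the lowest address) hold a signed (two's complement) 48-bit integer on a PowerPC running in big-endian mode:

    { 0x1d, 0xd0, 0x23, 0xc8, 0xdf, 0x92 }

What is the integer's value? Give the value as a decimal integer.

In big-endian order the high byte comes first in memory.
The bytes are already most-significant first: 0x1DD023C8DF92.
0x1DD023C8DF92 = 32779790770066.

32779790770066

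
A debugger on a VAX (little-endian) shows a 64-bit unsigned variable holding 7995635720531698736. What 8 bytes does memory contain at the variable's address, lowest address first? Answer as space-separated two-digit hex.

7995635720531698736 in hexadecimal, padded to 64 bits, is 0x6EF634533BB76430.
Split into bytes (most-significant first): 6E F6 34 53 3B B7 64 30.
Little-endian: lowest address holds the least-significant byte.
So at ascending addresses the bytes are 30 64 B7 3B 53 34 F6 6E.

30 64 B7 3B 53 34 F6 6E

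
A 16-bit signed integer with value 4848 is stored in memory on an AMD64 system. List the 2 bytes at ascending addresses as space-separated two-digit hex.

F0 12

4848 in hexadecimal, padded to 16 bits, is 0x12F0.
Split into bytes (most-significant first): 12 F0.
Little-endian stores the least-significant byte at the lowest address.
So at ascending addresses the bytes are F0 12.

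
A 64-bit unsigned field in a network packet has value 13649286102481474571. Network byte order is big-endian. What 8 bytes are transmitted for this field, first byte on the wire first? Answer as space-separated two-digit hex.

13649286102481474571 in hexadecimal, padded to 64 bits, is 0xBD6C0164A815940B.
Split into bytes (most-significant first): BD 6C 01 64 A8 15 94 0B.
Big-endian: lowest address holds the most-significant byte.
So the memory order matches the most-significant-first order: BD 6C 01 64 A8 15 94 0B.

BD 6C 01 64 A8 15 94 0B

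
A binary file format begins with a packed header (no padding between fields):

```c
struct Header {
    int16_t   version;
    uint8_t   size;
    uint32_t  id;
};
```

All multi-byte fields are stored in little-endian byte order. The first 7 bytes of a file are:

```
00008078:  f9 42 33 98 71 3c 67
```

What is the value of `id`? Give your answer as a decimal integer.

`id` follows `version` (2 B), `size` (1 B), so it starts at offset 2 + 1 = 3 and occupies 4 bytes.
Bytes at offsets 3..6: 98 71 3C 67.
In little-endian order the low byte comes first in memory.
Reassemble most-significant byte first: 67 3C 71 98 → 0x673C7198.
0x673C7198 = 1732014488.

1732014488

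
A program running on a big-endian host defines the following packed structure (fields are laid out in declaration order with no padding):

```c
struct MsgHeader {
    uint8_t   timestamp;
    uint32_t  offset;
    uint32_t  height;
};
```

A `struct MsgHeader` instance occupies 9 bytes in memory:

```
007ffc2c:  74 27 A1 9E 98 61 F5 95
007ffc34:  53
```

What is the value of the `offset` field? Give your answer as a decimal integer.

664903320

`offset` follows `timestamp` (1 byte), so it starts at byte offset 1 and occupies 4 bytes.
Bytes at offsets 1..4: 27 A1 9E 98.
In big-endian order the high byte comes first in memory.
The bytes are already most-significant first: 0x27A19E98.
0x27A19E98 = 664903320.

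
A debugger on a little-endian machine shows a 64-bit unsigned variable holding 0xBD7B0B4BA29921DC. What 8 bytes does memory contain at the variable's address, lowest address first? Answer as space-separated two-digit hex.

DC 21 99 A2 4B 0B 7B BD

Split into bytes (most-significant first): BD 7B 0B 4B A2 99 21 DC.
Little-endian: lowest address holds the least-significant byte.
So at ascending addresses the bytes are DC 21 99 A2 4B 0B 7B BD.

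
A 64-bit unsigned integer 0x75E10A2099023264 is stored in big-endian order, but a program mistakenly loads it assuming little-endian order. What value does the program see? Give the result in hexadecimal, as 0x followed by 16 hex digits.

0x64320299200AE175

Stored big-endian, the bytes at ascending addresses are 75 E1 0A 20 99 02 32 64.
Read back as little-endian, the first byte is least significant, giving 0x64320299200AE175.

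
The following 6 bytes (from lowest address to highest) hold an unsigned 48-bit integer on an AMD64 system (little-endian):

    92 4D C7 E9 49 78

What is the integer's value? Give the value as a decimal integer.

132258850098578

In little-endian order the low byte comes first in memory.
Reassemble most-significant byte first: 78 49 E9 C7 4D 92 → 0x7849E9C74D92.
0x7849E9C74D92 = 132258850098578.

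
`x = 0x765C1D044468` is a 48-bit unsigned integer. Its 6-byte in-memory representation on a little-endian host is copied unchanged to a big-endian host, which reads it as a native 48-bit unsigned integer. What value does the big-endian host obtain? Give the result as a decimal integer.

Stored little-endian, the bytes at ascending addresses are 68 44 04 1D 5C 76.
Read back as big-endian, the last byte is least significant, giving 0x6844041D5C76.
0x6844041D5C76 = 114641336097910.

114641336097910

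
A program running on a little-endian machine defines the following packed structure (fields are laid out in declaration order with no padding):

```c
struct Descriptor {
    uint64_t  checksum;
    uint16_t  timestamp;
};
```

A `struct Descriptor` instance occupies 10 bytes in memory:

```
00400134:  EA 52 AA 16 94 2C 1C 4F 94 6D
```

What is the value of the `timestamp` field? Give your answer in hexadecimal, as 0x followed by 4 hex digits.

`timestamp` follows `checksum` (8 bytes), so it starts at byte offset 8 and occupies 2 bytes.
Bytes at offsets 8..9: 94 6D.
Little-endian stores the least-significant byte at the lowest address.
Reassemble most-significant byte first: 6D 94 → 0x6D94.

0x6D94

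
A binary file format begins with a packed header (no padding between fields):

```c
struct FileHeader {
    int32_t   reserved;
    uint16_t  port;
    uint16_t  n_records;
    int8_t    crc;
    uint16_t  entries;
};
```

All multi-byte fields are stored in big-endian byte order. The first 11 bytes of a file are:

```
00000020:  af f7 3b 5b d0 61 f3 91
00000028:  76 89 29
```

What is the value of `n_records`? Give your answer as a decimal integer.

62353

`n_records` follows `reserved` (4 B), `port` (2 B), so it starts at offset 4 + 2 = 6 and occupies 2 bytes.
Bytes at offsets 6..7: F3 91.
Big-endian: lowest address holds the most-significant byte.
The bytes are already most-significant first: 0xF391.
0xF391 = 62353.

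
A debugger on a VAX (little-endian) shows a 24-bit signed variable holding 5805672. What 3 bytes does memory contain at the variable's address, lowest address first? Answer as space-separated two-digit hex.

68 96 58

5805672 in hexadecimal, padded to 24 bits, is 0x589668.
Split into bytes (most-significant first): 58 96 68.
Little-endian stores the least-significant byte at the lowest address.
So at ascending addresses the bytes are 68 96 58.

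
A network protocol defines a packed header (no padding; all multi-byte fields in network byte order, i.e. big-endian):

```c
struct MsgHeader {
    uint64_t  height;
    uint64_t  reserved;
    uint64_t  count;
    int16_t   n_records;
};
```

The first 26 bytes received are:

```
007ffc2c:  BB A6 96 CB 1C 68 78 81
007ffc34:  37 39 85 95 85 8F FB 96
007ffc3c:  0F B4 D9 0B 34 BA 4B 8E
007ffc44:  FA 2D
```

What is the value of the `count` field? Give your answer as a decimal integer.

1131768048529329038

`count` follows `height` (8 B), `reserved` (8 B), so it starts at offset 8 + 8 = 16 and occupies 8 bytes.
Bytes at offsets 16..23: 0F B4 D9 0B 34 BA 4B 8E.
In big-endian order the high byte comes first in memory.
The bytes are already most-significant first: 0x0FB4D90B34BA4B8E.
0x0FB4D90B34BA4B8E = 1131768048529329038.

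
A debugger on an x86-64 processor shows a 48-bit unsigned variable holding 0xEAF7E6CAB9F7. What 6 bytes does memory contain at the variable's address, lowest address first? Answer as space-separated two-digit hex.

Split into bytes (most-significant first): EA F7 E6 CA B9 F7.
In little-endian order the low byte comes first in memory.
So at ascending addresses the bytes are F7 B9 CA E6 F7 EA.

F7 B9 CA E6 F7 EA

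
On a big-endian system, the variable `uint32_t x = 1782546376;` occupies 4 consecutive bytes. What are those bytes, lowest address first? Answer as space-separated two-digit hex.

6A 3F 7F C8

1782546376 in hexadecimal, padded to 32 bits, is 0x6A3F7FC8.
Split into bytes (most-significant first): 6A 3F 7F C8.
Big-endian: lowest address holds the most-significant byte.
So the memory order matches the most-significant-first order: 6A 3F 7F C8.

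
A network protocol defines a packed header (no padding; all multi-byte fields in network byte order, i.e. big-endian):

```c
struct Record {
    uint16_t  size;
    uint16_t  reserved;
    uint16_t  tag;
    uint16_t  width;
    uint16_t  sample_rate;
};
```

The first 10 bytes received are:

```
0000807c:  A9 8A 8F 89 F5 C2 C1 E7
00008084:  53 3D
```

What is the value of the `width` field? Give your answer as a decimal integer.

49639

`width` follows `size` (2 B), `reserved` (2 B), `tag` (2 B), so it starts at offset 2 + 2 + 2 = 6 and occupies 2 bytes.
Bytes at offsets 6..7: C1 E7.
Big-endian: lowest address holds the most-significant byte.
The bytes are already most-significant first: 0xC1E7.
0xC1E7 = 49639.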